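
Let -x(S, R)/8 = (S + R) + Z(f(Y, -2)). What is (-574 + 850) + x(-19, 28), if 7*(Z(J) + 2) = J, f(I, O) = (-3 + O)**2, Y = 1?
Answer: 1340/7 ≈ 191.43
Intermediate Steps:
Z(J) = -2 + J/7
x(S, R) = -88/7 - 8*R - 8*S (x(S, R) = -8*((S + R) + (-2 + (-3 - 2)**2/7)) = -8*((R + S) + (-2 + (1/7)*(-5)**2)) = -8*((R + S) + (-2 + (1/7)*25)) = -8*((R + S) + (-2 + 25/7)) = -8*((R + S) + 11/7) = -8*(11/7 + R + S) = -88/7 - 8*R - 8*S)
(-574 + 850) + x(-19, 28) = (-574 + 850) + (-88/7 - 8*28 - 8*(-19)) = 276 + (-88/7 - 224 + 152) = 276 - 592/7 = 1340/7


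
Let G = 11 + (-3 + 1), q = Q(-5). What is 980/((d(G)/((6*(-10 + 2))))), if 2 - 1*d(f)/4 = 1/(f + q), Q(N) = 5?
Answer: -54880/9 ≈ -6097.8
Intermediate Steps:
q = 5
G = 9 (G = 11 - 2 = 9)
d(f) = 8 - 4/(5 + f) (d(f) = 8 - 4/(f + 5) = 8 - 4/(5 + f))
980/((d(G)/((6*(-10 + 2))))) = 980/(((4*(9 + 2*9)/(5 + 9))/((6*(-10 + 2))))) = 980/(((4*(9 + 18)/14)/((6*(-8))))) = 980/(((4*(1/14)*27)/(-48))) = 980/(((54/7)*(-1/48))) = 980/(-9/56) = 980*(-56/9) = -54880/9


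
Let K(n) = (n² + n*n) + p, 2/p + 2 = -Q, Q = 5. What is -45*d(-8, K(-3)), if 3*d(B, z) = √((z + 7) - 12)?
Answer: -15*√623/7 ≈ -53.486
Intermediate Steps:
p = -2/7 (p = 2/(-2 - 1*5) = 2/(-2 - 5) = 2/(-7) = 2*(-⅐) = -2/7 ≈ -0.28571)
K(n) = -2/7 + 2*n² (K(n) = (n² + n*n) - 2/7 = (n² + n²) - 2/7 = 2*n² - 2/7 = -2/7 + 2*n²)
d(B, z) = √(-5 + z)/3 (d(B, z) = √((z + 7) - 12)/3 = √((7 + z) - 12)/3 = √(-5 + z)/3)
-45*d(-8, K(-3)) = -15*√(-5 + (-2/7 + 2*(-3)²)) = -15*√(-5 + (-2/7 + 2*9)) = -15*√(-5 + (-2/7 + 18)) = -15*√(-5 + 124/7) = -15*√(89/7) = -15*√623/7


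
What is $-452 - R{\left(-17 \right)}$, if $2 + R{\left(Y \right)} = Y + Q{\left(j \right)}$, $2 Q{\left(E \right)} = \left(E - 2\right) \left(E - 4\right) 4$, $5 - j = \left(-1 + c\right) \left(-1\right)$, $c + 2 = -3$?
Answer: $-463$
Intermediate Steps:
$c = -5$ ($c = -2 - 3 = -5$)
$j = -1$ ($j = 5 - \left(-1 - 5\right) \left(-1\right) = 5 - \left(-6\right) \left(-1\right) = 5 - 6 = -1$)
$Q{\left(E \right)} = 2 \left(-4 + E\right) \left(-2 + E\right)$ ($Q{\left(E \right)} = \frac{\left(E - 2\right) \left(E - 4\right) 4}{2} = \frac{\left(-2 + E\right) \left(-4 + E\right) 4}{2} = \frac{\left(-4 + E\right) \left(-2 + E\right) 4}{2} = \frac{4 \left(-4 + E\right) \left(-2 + E\right)}{2} = 2 \left(-4 + E\right) \left(-2 + E\right)$)
$R{\left(Y \right)} = 28 + Y$ ($R{\left(Y \right)} = -2 + \left(Y + \left(16 - -12 + 2 \left(-1\right)^{2}\right)\right) = -2 + \left(Y + \left(16 + 12 + 2 \cdot 1\right)\right) = -2 + \left(Y + \left(16 + 12 + 2\right)\right) = -2 + \left(Y + 30\right) = -2 + \left(30 + Y\right) = 28 + Y$)
$-452 - R{\left(-17 \right)} = -452 - \left(28 - 17\right) = -452 - 11 = -463$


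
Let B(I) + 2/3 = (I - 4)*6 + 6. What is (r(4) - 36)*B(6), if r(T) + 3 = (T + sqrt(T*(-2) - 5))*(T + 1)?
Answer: -988/3 + 260*I*sqrt(13)/3 ≈ -329.33 + 312.48*I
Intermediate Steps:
B(I) = -56/3 + 6*I (B(I) = -2/3 + ((I - 4)*6 + 6) = -2/3 + ((-4 + I)*6 + 6) = -2/3 + ((-24 + 6*I) + 6) = -2/3 + (-18 + 6*I) = -56/3 + 6*I)
r(T) = -3 + (1 + T)*(T + sqrt(-5 - 2*T)) (r(T) = -3 + (T + sqrt(T*(-2) - 5))*(T + 1) = -3 + (T + sqrt(-2*T - 5))*(1 + T) = -3 + (T + sqrt(-5 - 2*T))*(1 + T) = -3 + (1 + T)*(T + sqrt(-5 - 2*T)))
(r(4) - 36)*B(6) = ((-3 + 4 + 4**2 + sqrt(-5 - 2*4) + 4*sqrt(-5 - 2*4)) - 36)*(-56/3 + 6*6) = ((-3 + 4 + 16 + sqrt(-5 - 8) + 4*sqrt(-5 - 8)) - 36)*(-56/3 + 36) = ((-3 + 4 + 16 + sqrt(-13) + 4*sqrt(-13)) - 36)*(52/3) = ((-3 + 4 + 16 + I*sqrt(13) + 4*(I*sqrt(13))) - 36)*(52/3) = ((-3 + 4 + 16 + I*sqrt(13) + 4*I*sqrt(13)) - 36)*(52/3) = ((17 + 5*I*sqrt(13)) - 36)*(52/3) = (-19 + 5*I*sqrt(13))*(52/3) = -988/3 + 260*I*sqrt(13)/3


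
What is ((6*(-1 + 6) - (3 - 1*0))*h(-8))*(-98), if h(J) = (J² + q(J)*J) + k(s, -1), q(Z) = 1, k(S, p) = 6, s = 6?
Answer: -164052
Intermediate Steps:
h(J) = 6 + J + J² (h(J) = (J² + 1*J) + 6 = (J² + J) + 6 = (J + J²) + 6 = 6 + J + J²)
((6*(-1 + 6) - (3 - 1*0))*h(-8))*(-98) = ((6*(-1 + 6) - (3 - 1*0))*(6 - 8 + (-8)²))*(-98) = ((6*5 - (3 + 0))*(6 - 8 + 64))*(-98) = ((30 - 1*3)*62)*(-98) = ((30 - 3)*62)*(-98) = (27*62)*(-98) = 1674*(-98) = -164052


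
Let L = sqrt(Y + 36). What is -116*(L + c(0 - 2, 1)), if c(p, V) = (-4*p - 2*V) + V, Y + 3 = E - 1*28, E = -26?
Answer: -812 - 116*I*sqrt(21) ≈ -812.0 - 531.58*I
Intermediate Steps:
Y = -57 (Y = -3 + (-26 - 1*28) = -3 + (-26 - 28) = -3 - 54 = -57)
c(p, V) = -V - 4*p
L = I*sqrt(21) (L = sqrt(-57 + 36) = sqrt(-21) = I*sqrt(21) ≈ 4.5826*I)
-116*(L + c(0 - 2, 1)) = -116*(I*sqrt(21) + (-1*1 - 4*(0 - 2))) = -116*(I*sqrt(21) + (-1 - 4*(-2))) = -116*(I*sqrt(21) + (-1 + 8)) = -116*(I*sqrt(21) + 7) = -116*(7 + I*sqrt(21)) = -812 - 116*I*sqrt(21)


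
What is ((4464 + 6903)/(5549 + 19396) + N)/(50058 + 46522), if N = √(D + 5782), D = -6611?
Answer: 3789/803062700 + I*√829/96580 ≈ 4.7182e-6 + 0.00029812*I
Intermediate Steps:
N = I*√829 (N = √(-6611 + 5782) = √(-829) = I*√829 ≈ 28.792*I)
((4464 + 6903)/(5549 + 19396) + N)/(50058 + 46522) = ((4464 + 6903)/(5549 + 19396) + I*√829)/(50058 + 46522) = (11367/24945 + I*√829)/96580 = (11367*(1/24945) + I*√829)*(1/96580) = (3789/8315 + I*√829)*(1/96580) = 3789/803062700 + I*√829/96580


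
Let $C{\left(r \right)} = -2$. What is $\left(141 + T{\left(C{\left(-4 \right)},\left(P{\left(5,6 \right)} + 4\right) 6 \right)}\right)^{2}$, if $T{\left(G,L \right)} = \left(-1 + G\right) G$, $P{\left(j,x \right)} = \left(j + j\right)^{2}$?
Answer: $21609$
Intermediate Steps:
$P{\left(j,x \right)} = 4 j^{2}$ ($P{\left(j,x \right)} = \left(2 j\right)^{2} = 4 j^{2}$)
$T{\left(G,L \right)} = G \left(-1 + G\right)$
$\left(141 + T{\left(C{\left(-4 \right)},\left(P{\left(5,6 \right)} + 4\right) 6 \right)}\right)^{2} = \left(141 - 2 \left(-1 - 2\right)\right)^{2} = \left(141 - -6\right)^{2} = \left(141 + 6\right)^{2} = 147^{2} = 21609$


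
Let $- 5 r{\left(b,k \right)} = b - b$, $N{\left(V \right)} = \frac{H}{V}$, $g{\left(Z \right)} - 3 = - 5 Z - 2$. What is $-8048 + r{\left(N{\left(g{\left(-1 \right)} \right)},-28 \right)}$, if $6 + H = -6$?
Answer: $-8048$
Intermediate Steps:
$H = -12$ ($H = -6 - 6 = -12$)
$g{\left(Z \right)} = 1 - 5 Z$ ($g{\left(Z \right)} = 3 - \left(2 + 5 Z\right) = 1 - 5 Z$)
$N{\left(V \right)} = - \frac{12}{V}$
$r{\left(b,k \right)} = 0$ ($r{\left(b,k \right)} = - \frac{b - b}{5} = \left(- \frac{1}{5}\right) 0 = 0$)
$-8048 + r{\left(N{\left(g{\left(-1 \right)} \right)},-28 \right)} = -8048 + 0 = -8048$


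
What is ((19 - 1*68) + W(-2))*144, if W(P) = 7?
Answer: -6048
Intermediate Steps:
((19 - 1*68) + W(-2))*144 = ((19 - 1*68) + 7)*144 = ((19 - 68) + 7)*144 = (-49 + 7)*144 = -42*144 = -6048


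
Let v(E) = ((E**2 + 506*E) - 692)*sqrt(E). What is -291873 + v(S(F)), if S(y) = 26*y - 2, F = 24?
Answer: -291873 + 700924*sqrt(622) ≈ 1.7189e+7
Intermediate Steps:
S(y) = -2 + 26*y
v(E) = sqrt(E)*(-692 + E**2 + 506*E) (v(E) = (-692 + E**2 + 506*E)*sqrt(E) = sqrt(E)*(-692 + E**2 + 506*E))
-291873 + v(S(F)) = -291873 + sqrt(-2 + 26*24)*(-692 + (-2 + 26*24)**2 + 506*(-2 + 26*24)) = -291873 + sqrt(-2 + 624)*(-692 + (-2 + 624)**2 + 506*(-2 + 624)) = -291873 + sqrt(622)*(-692 + 622**2 + 506*622) = -291873 + sqrt(622)*(-692 + 386884 + 314732) = -291873 + sqrt(622)*700924 = -291873 + 700924*sqrt(622)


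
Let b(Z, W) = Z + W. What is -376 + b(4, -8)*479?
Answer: -2292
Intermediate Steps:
b(Z, W) = W + Z
-376 + b(4, -8)*479 = -376 + (-8 + 4)*479 = -376 - 4*479 = -376 - 1916 = -2292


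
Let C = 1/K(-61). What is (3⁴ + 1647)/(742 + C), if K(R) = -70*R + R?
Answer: 7273152/3123079 ≈ 2.3288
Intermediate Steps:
K(R) = -69*R
C = 1/4209 (C = 1/(-69*(-61)) = 1/4209 ≈ 0.00023759)
(3⁴ + 1647)/(742 + C) = (3⁴ + 1647)/(742 + 1/4209) = (81 + 1647)/(3123079/4209) = 1728*(4209/3123079) = 7273152/3123079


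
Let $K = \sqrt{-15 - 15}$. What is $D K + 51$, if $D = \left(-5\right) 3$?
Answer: $51 - 15 i \sqrt{30} \approx 51.0 - 82.158 i$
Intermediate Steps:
$D = -15$
$K = i \sqrt{30}$ ($K = \sqrt{-30} = i \sqrt{30} \approx 5.4772 i$)
$D K + 51 = - 15 i \sqrt{30} + 51 = 51 - 15 i \sqrt{30}$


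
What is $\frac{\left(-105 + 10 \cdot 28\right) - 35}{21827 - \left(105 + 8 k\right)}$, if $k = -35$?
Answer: $\frac{70}{11001} \approx 0.0063631$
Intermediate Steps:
$\frac{\left(-105 + 10 \cdot 28\right) - 35}{21827 - \left(105 + 8 k\right)} = \frac{\left(-105 + 10 \cdot 28\right) - 35}{21827 - -175} = \frac{\left(-105 + 280\right) - 35}{21827 + \left(280 - 105\right)} = \frac{175 - 35}{21827 + 175} = \frac{140}{22002} = 140 \cdot \frac{1}{22002} = \frac{70}{11001}$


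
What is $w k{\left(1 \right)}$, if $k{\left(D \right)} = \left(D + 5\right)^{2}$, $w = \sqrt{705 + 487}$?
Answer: $72 \sqrt{298} \approx 1242.9$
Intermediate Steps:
$w = 2 \sqrt{298}$ ($w = \sqrt{1192} = 2 \sqrt{298} \approx 34.525$)
$k{\left(D \right)} = \left(5 + D\right)^{2}$
$w k{\left(1 \right)} = 2 \sqrt{298} \left(5 + 1\right)^{2} = 2 \sqrt{298} \cdot 6^{2} = 2 \sqrt{298} \cdot 36 = 72 \sqrt{298}$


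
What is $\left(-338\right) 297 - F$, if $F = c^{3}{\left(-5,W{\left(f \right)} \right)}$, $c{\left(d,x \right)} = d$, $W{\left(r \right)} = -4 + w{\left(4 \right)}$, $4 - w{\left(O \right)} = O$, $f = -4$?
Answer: $-100261$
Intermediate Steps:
$w{\left(O \right)} = 4 - O$
$W{\left(r \right)} = -4$ ($W{\left(r \right)} = -4 + \left(4 - 4\right) = -4 + 0 = -4$)
$F = -125$ ($F = \left(-5\right)^{3} = -125$)
$\left(-338\right) 297 - F = \left(-338\right) 297 - -125 = -100386 + 125 = -100261$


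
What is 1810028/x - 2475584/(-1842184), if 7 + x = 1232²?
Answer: 886486012660/349512274041 ≈ 2.5364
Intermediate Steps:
x = 1517817 (x = -7 + 1232² = -7 + 1517824 = 1517817)
1810028/x - 2475584/(-1842184) = 1810028/1517817 - 2475584/(-1842184) = 1810028*(1/1517817) - 2475584*(-1/1842184) = 1810028/1517817 + 309448/230273 = 886486012660/349512274041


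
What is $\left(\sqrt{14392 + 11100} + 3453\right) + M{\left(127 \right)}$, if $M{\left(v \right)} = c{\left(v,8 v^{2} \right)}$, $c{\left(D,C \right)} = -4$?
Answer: $3449 + 2 \sqrt{6373} \approx 3608.7$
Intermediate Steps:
$M{\left(v \right)} = -4$
$\left(\sqrt{14392 + 11100} + 3453\right) + M{\left(127 \right)} = \left(\sqrt{14392 + 11100} + 3453\right) - 4 = \left(\sqrt{25492} + 3453\right) - 4 = \left(2 \sqrt{6373} + 3453\right) - 4 = \left(3453 + 2 \sqrt{6373}\right) - 4 = 3449 + 2 \sqrt{6373}$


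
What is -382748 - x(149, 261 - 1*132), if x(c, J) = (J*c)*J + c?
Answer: -2862406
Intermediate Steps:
x(c, J) = c + c*J² (x(c, J) = c*J² + c = c + c*J²)
-382748 - x(149, 261 - 1*132) = -382748 - 149*(1 + (261 - 1*132)²) = -382748 - 149*(1 + (261 - 132)²) = -382748 - 149*(1 + 129²) = -382748 - 149*(1 + 16641) = -382748 - 149*16642 = -382748 - 1*2479658 = -382748 - 2479658 = -2862406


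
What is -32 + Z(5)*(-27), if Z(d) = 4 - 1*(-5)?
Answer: -275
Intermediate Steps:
Z(d) = 9 (Z(d) = 4 + 5 = 9)
-32 + Z(5)*(-27) = -32 + 9*(-27) = -32 - 243 = -275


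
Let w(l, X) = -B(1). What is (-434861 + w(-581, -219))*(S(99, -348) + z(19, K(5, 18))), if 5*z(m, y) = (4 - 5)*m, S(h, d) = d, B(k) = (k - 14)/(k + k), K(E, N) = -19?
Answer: 1529818131/10 ≈ 1.5298e+8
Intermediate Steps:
B(k) = (-14 + k)/(2*k) (B(k) = (-14 + k)/((2*k)) = (-14 + k)*(1/(2*k)) = (-14 + k)/(2*k))
z(m, y) = -m/5 (z(m, y) = ((4 - 5)*m)/5 = (-m)/5 = -m/5)
w(l, X) = 13/2 (w(l, X) = -(-14 + 1)/(2*1) = -(-13)/2 = -1*(-13/2) = 13/2)
(-434861 + w(-581, -219))*(S(99, -348) + z(19, K(5, 18))) = (-434861 + 13/2)*(-348 - 1/5*19) = -869709*(-348 - 19/5)/2 = -869709/2*(-1759/5) = 1529818131/10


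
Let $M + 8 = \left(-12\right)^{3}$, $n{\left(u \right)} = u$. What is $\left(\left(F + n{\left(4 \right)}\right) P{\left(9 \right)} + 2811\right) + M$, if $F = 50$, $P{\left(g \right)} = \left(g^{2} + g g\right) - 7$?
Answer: $9445$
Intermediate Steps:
$P{\left(g \right)} = -7 + 2 g^{2}$ ($P{\left(g \right)} = \left(g^{2} + g^{2}\right) - 7 = 2 g^{2} - 7 = -7 + 2 g^{2}$)
$M = -1736$ ($M = -8 + \left(-12\right)^{3} = -8 - 1728 = -1736$)
$\left(\left(F + n{\left(4 \right)}\right) P{\left(9 \right)} + 2811\right) + M = \left(\left(50 + 4\right) \left(-7 + 2 \cdot 9^{2}\right) + 2811\right) - 1736 = \left(54 \left(-7 + 2 \cdot 81\right) + 2811\right) - 1736 = \left(54 \left(-7 + 162\right) + 2811\right) - 1736 = \left(54 \cdot 155 + 2811\right) - 1736 = \left(8370 + 2811\right) - 1736 = 11181 - 1736 = 9445$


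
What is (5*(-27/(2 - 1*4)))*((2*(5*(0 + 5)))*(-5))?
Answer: -16875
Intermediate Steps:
(5*(-27/(2 - 1*4)))*((2*(5*(0 + 5)))*(-5)) = (5*(-27/(2 - 4)))*((2*(5*5))*(-5)) = (5*(-27/(-2)))*((2*25)*(-5)) = (5*(-27*(-1/2)))*(50*(-5)) = (5*(27/2))*(-250) = (135/2)*(-250) = -16875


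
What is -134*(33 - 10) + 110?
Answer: -2972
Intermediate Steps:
-134*(33 - 10) + 110 = -134*23 + 110 = -3082 + 110 = -2972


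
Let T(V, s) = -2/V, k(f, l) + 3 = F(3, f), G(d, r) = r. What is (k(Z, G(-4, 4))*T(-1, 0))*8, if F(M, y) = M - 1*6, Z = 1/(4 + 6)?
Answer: -96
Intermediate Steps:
Z = 1/10 ≈ 0.10000
F(M, y) = -6 + M (F(M, y) = M - 6 = -6 + M)
k(f, l) = -6 (k(f, l) = -3 + (-6 + 3) = -3 - 3 = -6)
(k(Z, G(-4, 4))*T(-1, 0))*8 = -(-12)/(-1)*8 = -(-12)*(-1)*8 = -6*2*8 = -12*8 = -96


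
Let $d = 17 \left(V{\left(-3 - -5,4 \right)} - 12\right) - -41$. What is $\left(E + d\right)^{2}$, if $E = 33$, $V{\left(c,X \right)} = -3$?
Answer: $32761$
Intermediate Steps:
$d = -214$ ($d = 17 \left(-3 - 12\right) - -41 = 17 \left(-3 - 12\right) + 41 = 17 \left(-15\right) + 41 = -255 + 41 = -214$)
$\left(E + d\right)^{2} = \left(33 - 214\right)^{2} = \left(-181\right)^{2} = 32761$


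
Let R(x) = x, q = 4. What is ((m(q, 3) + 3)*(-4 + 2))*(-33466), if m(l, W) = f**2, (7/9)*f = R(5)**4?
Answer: 2117780151504/49 ≈ 4.3220e+10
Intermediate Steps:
f = 5625/7 (f = (9/7)*5**4 = (9/7)*625 = 5625/7 ≈ 803.57)
m(l, W) = 31640625/49 (m(l, W) = (5625/7)**2 = 31640625/49)
((m(q, 3) + 3)*(-4 + 2))*(-33466) = ((31640625/49 + 3)*(-4 + 2))*(-33466) = ((31640772/49)*(-2))*(-33466) = -63281544/49*(-33466) = 2117780151504/49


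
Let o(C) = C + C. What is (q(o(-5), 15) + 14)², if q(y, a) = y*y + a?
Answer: 16641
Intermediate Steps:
o(C) = 2*C
q(y, a) = a + y² (q(y, a) = y² + a = a + y²)
(q(o(-5), 15) + 14)² = ((15 + (2*(-5))²) + 14)² = ((15 + (-10)²) + 14)² = ((15 + 100) + 14)² = (115 + 14)² = 129² = 16641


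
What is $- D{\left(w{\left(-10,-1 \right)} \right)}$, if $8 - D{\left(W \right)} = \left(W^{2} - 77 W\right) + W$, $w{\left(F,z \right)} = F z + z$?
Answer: $-611$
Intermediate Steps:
$w{\left(F,z \right)} = z + F z$
$D{\left(W \right)} = 8 - W^{2} + 76 W$ ($D{\left(W \right)} = 8 - \left(\left(W^{2} - 77 W\right) + W\right) = 8 - \left(W^{2} - 76 W\right) = 8 - W^{2} + 76 W$)
$- D{\left(w{\left(-10,-1 \right)} \right)} = - (8 - \left(- (1 - 10)\right)^{2} + 76 \left(- (1 - 10)\right)) = - (8 - \left(\left(-1\right) \left(-9\right)\right)^{2} + 76 \left(\left(-1\right) \left(-9\right)\right)) = - (8 - 9^{2} + 76 \cdot 9) = - (8 - 81 + 684) = \left(-1\right) 611 = -611$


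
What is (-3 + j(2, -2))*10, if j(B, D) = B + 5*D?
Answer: -110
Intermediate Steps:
(-3 + j(2, -2))*10 = (-3 + (2 + 5*(-2)))*10 = (-3 + (2 - 10))*10 = (-3 - 8)*10 = -11*10 = -110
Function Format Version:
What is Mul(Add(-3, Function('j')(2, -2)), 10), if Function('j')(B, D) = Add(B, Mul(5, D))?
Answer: -110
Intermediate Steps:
Mul(Add(-3, Function('j')(2, -2)), 10) = Mul(Add(-3, Add(2, Mul(5, -2))), 10) = Mul(Add(-3, Add(2, -10)), 10) = Mul(Add(-3, -8), 10) = Mul(-11, 10) = -110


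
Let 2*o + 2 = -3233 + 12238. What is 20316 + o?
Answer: 49635/2 ≈ 24818.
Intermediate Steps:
o = 9003/2 (o = -1 + (-3233 + 12238)/2 = -1 + (½)*9005 = -1 + 9005/2 = 9003/2 ≈ 4501.5)
20316 + o = 20316 + 9003/2 = 49635/2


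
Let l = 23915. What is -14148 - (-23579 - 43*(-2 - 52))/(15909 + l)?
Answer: -563408695/39824 ≈ -14147.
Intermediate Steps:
-14148 - (-23579 - 43*(-2 - 52))/(15909 + l) = -14148 - (-23579 - 43*(-2 - 52))/(15909 + 23915) = -14148 - (-23579 - 43*(-54))/39824 = -14148 - (-23579 + 2322)/39824 = -14148 - (-21257)/39824 = -14148 - 1*(-21257/39824) = -14148 + 21257/39824 = -563408695/39824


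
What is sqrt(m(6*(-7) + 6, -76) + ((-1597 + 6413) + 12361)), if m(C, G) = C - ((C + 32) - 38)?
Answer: sqrt(17183) ≈ 131.08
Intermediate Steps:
m(C, G) = 6 (m(C, G) = C - ((32 + C) - 38) = C - (-6 + C) = C + (6 - C) = 6)
sqrt(m(6*(-7) + 6, -76) + ((-1597 + 6413) + 12361)) = sqrt(6 + ((-1597 + 6413) + 12361)) = sqrt(6 + (4816 + 12361)) = sqrt(6 + 17177) = sqrt(17183)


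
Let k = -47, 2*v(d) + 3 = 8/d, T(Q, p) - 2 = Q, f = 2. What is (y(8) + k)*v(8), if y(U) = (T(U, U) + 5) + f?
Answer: 30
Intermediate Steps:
T(Q, p) = 2 + Q
v(d) = -3/2 + 4/d (v(d) = -3/2 + (8/d)/2 = -3/2 + 4/d)
y(U) = 9 + U (y(U) = ((2 + U) + 5) + 2 = (7 + U) + 2 = 9 + U)
(y(8) + k)*v(8) = ((9 + 8) - 47)*(-3/2 + 4/8) = (17 - 47)*(-3/2 + 4*(⅛)) = -30*(-3/2 + ½) = -30*(-1) = 30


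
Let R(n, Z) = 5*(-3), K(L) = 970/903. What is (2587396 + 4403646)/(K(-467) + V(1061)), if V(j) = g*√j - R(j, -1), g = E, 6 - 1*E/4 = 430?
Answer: -91631902090890/2488528068601559 - 9668147328237888*√1061/2488528068601559 ≈ -126.59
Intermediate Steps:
E = -1696 (E = 24 - 4*430 = 24 - 1720 = -1696)
K(L) = 970/903 (K(L) = 970*(1/903) = 970/903)
g = -1696
R(n, Z) = -15
V(j) = 15 - 1696*√j (V(j) = -1696*√j - 1*(-15) = -1696*√j + 15 = 15 - 1696*√j)
(2587396 + 4403646)/(K(-467) + V(1061)) = (2587396 + 4403646)/(970/903 + (15 - 1696*√1061)) = 6991042/(14515/903 - 1696*√1061)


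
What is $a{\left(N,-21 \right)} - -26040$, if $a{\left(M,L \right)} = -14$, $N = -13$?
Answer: $26026$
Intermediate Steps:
$a{\left(N,-21 \right)} - -26040 = -14 - -26040 = -14 + 26040 = 26026$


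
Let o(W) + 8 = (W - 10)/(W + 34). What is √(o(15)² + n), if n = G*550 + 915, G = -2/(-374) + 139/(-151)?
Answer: 188*√212193354/125783 ≈ 21.772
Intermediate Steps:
G = -25842/28237 (G = -2*(-1/374) + 139*(-1/151) = 1/187 - 139/151 = -25842/28237 ≈ -0.91518)
o(W) = -8 + (-10 + W)/(34 + W) (o(W) = -8 + (W - 10)/(W + 34) = -8 + (-10 + W)/(34 + W))
n = 1056705/2567 (n = -25842/28237*550 + 915 = -1292100/2567 + 915 = 1056705/2567 ≈ 411.65)
√(o(15)² + n) = √(((-282 - 7*15)/(34 + 15))² + 1056705/2567) = √(((-282 - 105)/49)² + 1056705/2567) = √(((1/49)*(-387))² + 1056705/2567) = √((-387/49)² + 1056705/2567) = √(149769/2401 + 1056705/2567) = √(2921605728/6163367) = 188*√212193354/125783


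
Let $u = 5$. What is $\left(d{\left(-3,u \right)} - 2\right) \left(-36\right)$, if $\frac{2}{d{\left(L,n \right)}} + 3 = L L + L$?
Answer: $48$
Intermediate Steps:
$d{\left(L,n \right)} = \frac{2}{-3 + L + L^{2}}$ ($d{\left(L,n \right)} = \frac{2}{-3 + \left(L L + L\right)} = \frac{2}{-3 + \left(L^{2} + L\right)} = \frac{2}{-3 + \left(L + L^{2}\right)} = \frac{2}{-3 + L + L^{2}}$)
$\left(d{\left(-3,u \right)} - 2\right) \left(-36\right) = \left(\frac{2}{-3 - 3 + \left(-3\right)^{2}} - 2\right) \left(-36\right) = \left(\frac{2}{-3 - 3 + 9} - 2\right) \left(-36\right) = \left(\frac{2}{3} - 2\right) \left(-36\right) = \left(- \frac{4}{3}\right) \left(-36\right) = 48$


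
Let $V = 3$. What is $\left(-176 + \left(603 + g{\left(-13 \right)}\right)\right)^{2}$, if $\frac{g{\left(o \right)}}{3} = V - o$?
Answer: $225625$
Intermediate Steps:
$g{\left(o \right)} = 9 - 3 o$ ($g{\left(o \right)} = 3 \left(3 - o\right) = 9 - 3 o$)
$\left(-176 + \left(603 + g{\left(-13 \right)}\right)\right)^{2} = \left(-176 + \left(603 + \left(9 - -39\right)\right)\right)^{2} = \left(-176 + \left(603 + \left(9 + 39\right)\right)\right)^{2} = \left(-176 + \left(603 + 48\right)\right)^{2} = \left(-176 + 651\right)^{2} = 475^{2} = 225625$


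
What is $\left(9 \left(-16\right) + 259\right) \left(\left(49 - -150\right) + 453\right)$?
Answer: $74980$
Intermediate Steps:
$\left(9 \left(-16\right) + 259\right) \left(\left(49 - -150\right) + 453\right) = \left(-144 + 259\right) \left(\left(49 + 150\right) + 453\right) = 115 \left(199 + 453\right) = 115 \cdot 652 = 74980$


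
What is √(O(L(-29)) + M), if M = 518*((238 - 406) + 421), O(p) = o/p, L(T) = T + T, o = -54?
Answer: √110217197/29 ≈ 362.02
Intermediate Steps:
L(T) = 2*T
O(p) = -54/p
M = 131054 (M = 518*(-168 + 421) = 518*253 = 131054)
√(O(L(-29)) + M) = √(-54/(2*(-29)) + 131054) = √(-54/(-58) + 131054) = √(-54*(-1/58) + 131054) = √(27/29 + 131054) = √(3800593/29) = √110217197/29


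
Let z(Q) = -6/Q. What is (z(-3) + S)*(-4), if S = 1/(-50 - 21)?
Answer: -564/71 ≈ -7.9437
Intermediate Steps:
S = -1/71 (S = 1/(-71) = -1/71 ≈ -0.014085)
(z(-3) + S)*(-4) = (-6/(-3) - 1/71)*(-4) = (-6*(-1/3) - 1/71)*(-4) = (2 - 1/71)*(-4) = (141/71)*(-4) = -564/71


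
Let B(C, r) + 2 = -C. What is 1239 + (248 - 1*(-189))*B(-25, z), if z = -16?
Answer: 11290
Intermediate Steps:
B(C, r) = -2 - C
1239 + (248 - 1*(-189))*B(-25, z) = 1239 + (248 - 1*(-189))*(-2 - 1*(-25)) = 1239 + (248 + 189)*(-2 + 25) = 1239 + 437*23 = 1239 + 10051 = 11290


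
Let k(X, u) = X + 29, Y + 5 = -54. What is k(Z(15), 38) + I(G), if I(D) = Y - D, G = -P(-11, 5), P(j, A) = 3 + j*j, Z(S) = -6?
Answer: 88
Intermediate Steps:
Y = -59 (Y = -5 - 54 = -59)
P(j, A) = 3 + j²
k(X, u) = 29 + X
G = -124 (G = -(3 + (-11)²) = -(3 + 121) = -1*124 = -124)
I(D) = -59 - D
k(Z(15), 38) + I(G) = (29 - 6) + (-59 - 1*(-124)) = 23 + (-59 + 124) = 23 + 65 = 88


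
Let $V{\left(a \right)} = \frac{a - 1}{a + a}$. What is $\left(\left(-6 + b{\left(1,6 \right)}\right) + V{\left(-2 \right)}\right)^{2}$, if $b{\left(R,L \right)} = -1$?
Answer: $\frac{625}{16} \approx 39.063$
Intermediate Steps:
$V{\left(a \right)} = \frac{-1 + a}{2 a}$
$\left(\left(-6 + b{\left(1,6 \right)}\right) + V{\left(-2 \right)}\right)^{2} = \left(\left(-6 - 1\right) + \frac{-1 - 2}{2 \left(-2\right)}\right)^{2} = \left(-7 + \frac{1}{2} \left(- \frac{1}{2}\right) \left(-3\right)\right)^{2} = \left(-7 + \frac{3}{4}\right)^{2} = \left(- \frac{25}{4}\right)^{2} = \frac{625}{16}$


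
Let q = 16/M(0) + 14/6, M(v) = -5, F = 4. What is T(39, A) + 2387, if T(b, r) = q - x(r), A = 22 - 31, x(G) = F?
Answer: 35732/15 ≈ 2382.1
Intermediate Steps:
x(G) = 4
A = -9
q = -13/15 (q = 16/(-5) + 14/6 = 16*(-⅕) + 14*(⅙) = -16/5 + 7/3 = -13/15 ≈ -0.86667)
T(b, r) = -73/15 (T(b, r) = -13/15 - 1*4 = -13/15 - 4 = -73/15)
T(39, A) + 2387 = -73/15 + 2387 = 35732/15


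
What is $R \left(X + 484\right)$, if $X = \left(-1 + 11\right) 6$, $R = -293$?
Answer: $-159392$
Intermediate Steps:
$X = 60$ ($X = 10 \cdot 6 = 60$)
$R \left(X + 484\right) = - 293 \left(60 + 484\right) = \left(-293\right) 544 = -159392$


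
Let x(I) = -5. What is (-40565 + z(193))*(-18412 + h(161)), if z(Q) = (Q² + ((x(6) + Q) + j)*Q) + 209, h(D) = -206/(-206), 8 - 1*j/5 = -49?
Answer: -1623518802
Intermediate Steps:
j = 285 (j = 40 - 5*(-49) = 40 + 245 = 285)
h(D) = 1 (h(D) = -206*(-1/206) = 1)
z(Q) = 209 + Q² + Q*(280 + Q) (z(Q) = (Q² + ((-5 + Q) + 285)*Q) + 209 = (Q² + (280 + Q)*Q) + 209 = (Q² + Q*(280 + Q)) + 209 = 209 + Q² + Q*(280 + Q))
(-40565 + z(193))*(-18412 + h(161)) = (-40565 + (209 + 2*193² + 280*193))*(-18412 + 1) = (-40565 + (209 + 2*37249 + 54040))*(-18411) = (-40565 + (209 + 74498 + 54040))*(-18411) = (-40565 + 128747)*(-18411) = 88182*(-18411) = -1623518802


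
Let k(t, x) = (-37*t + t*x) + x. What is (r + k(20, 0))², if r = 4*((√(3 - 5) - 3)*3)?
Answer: 601888 - 18624*I*√2 ≈ 6.0189e+5 - 26338.0*I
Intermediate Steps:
k(t, x) = x - 37*t + t*x
r = -36 + 12*I*√2 (r = 4*((√(-2) - 3)*3) = 4*((I*√2 - 3)*3) = 4*((-3 + I*√2)*3) = 4*(-9 + 3*I*√2) = -36 + 12*I*√2 ≈ -36.0 + 16.971*I)
(r + k(20, 0))² = ((-36 + 12*I*√2) + (0 - 37*20 + 20*0))² = ((-36 + 12*I*√2) + (0 - 740 + 0))² = ((-36 + 12*I*√2) - 740)² = (-776 + 12*I*√2)²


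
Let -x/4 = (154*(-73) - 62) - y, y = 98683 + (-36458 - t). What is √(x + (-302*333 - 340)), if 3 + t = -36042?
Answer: √337390 ≈ 580.85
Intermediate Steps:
t = -36045 (t = -3 - 36042 = -36045)
y = 98270 (y = 98683 + (-36458 - 1*(-36045)) = 98683 + (-36458 + 36045) = 98683 - 413 = 98270)
x = 438296 (x = -4*((154*(-73) - 62) - 1*98270) = -4*((-11242 - 62) - 98270) = -4*(-11304 - 98270) = -4*(-109574) = 438296)
√(x + (-302*333 - 340)) = √(438296 + (-302*333 - 340)) = √(438296 + (-100566 - 340)) = √(438296 - 100906) = √337390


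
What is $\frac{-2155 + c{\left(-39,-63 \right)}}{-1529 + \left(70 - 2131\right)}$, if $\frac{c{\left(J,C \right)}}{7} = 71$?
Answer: $\frac{829}{1795} \approx 0.46184$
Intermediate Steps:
$c{\left(J,C \right)} = 497$ ($c{\left(J,C \right)} = 7 \cdot 71 = 497$)
$\frac{-2155 + c{\left(-39,-63 \right)}}{-1529 + \left(70 - 2131\right)} = \frac{-2155 + 497}{-1529 + \left(70 - 2131\right)} = - \frac{1658}{-1529 + \left(70 - 2131\right)} = - \frac{1658}{-1529 - 2061} = - \frac{1658}{-3590} = \left(-1658\right) \left(- \frac{1}{3590}\right) = \frac{829}{1795}$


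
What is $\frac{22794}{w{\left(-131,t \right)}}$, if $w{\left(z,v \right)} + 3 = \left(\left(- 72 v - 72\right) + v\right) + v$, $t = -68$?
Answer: $\frac{22794}{4685} \approx 4.8653$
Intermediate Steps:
$w{\left(z,v \right)} = -75 - 70 v$ ($w{\left(z,v \right)} = -3 - \left(72 + 70 v\right) = -75 - 70 v$)
$\frac{22794}{w{\left(-131,t \right)}} = \frac{22794}{-75 - -4760} = \frac{22794}{-75 + 4760} = \frac{22794}{4685}$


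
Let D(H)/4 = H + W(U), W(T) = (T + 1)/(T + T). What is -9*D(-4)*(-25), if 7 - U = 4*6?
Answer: -54000/17 ≈ -3176.5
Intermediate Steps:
U = -17 (U = 7 - 4*6 = 7 - 1*24 = 7 - 24 = -17)
W(T) = (1 + T)/(2*T) (W(T) = (1 + T)/((2*T)) = (1 + T)*(1/(2*T)) = (1 + T)/(2*T))
D(H) = 32/17 + 4*H (D(H) = 4*(H + (½)*(1 - 17)/(-17)) = 4*(H + (½)*(-1/17)*(-16)) = 4*(H + 8/17) = 4*(8/17 + H) = 32/17 + 4*H)
-9*D(-4)*(-25) = -9*(32/17 + 4*(-4))*(-25) = -9*(32/17 - 16)*(-25) = -9*(-240/17)*(-25) = (2160/17)*(-25) = -54000/17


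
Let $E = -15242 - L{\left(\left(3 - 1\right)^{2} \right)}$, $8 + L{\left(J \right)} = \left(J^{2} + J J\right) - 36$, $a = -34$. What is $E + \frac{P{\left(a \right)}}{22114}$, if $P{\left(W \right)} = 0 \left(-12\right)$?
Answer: $-15230$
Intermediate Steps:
$P{\left(W \right)} = 0$
$L{\left(J \right)} = -44 + 2 J^{2}$ ($L{\left(J \right)} = -8 - \left(36 - J^{2} - J J\right) = -8 + \left(\left(J^{2} + J^{2}\right) - 36\right) = -8 + \left(2 J^{2} - 36\right) = -8 + \left(-36 + 2 J^{2}\right) = -44 + 2 J^{2}$)
$E = -15230$ ($E = -15242 - \left(-44 + 2 \left(\left(3 - 1\right)^{2}\right)^{2}\right) = -15242 - \left(-44 + 2 \left(2^{2}\right)^{2}\right) = -15242 - \left(-44 + 2 \cdot 4^{2}\right) = -15242 - \left(-44 + 2 \cdot 16\right) = -15242 - \left(-44 + 32\right) = -15242 - -12 = -15242 + 12 = -15230$)
$E + \frac{P{\left(a \right)}}{22114} = -15230 + \frac{0}{22114} = -15230 + 0 \cdot \frac{1}{22114} = -15230 + 0 = -15230$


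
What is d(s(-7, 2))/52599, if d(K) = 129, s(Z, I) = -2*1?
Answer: 43/17533 ≈ 0.0024525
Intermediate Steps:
s(Z, I) = -2
d(s(-7, 2))/52599 = 129/52599 = 129*(1/52599) = 43/17533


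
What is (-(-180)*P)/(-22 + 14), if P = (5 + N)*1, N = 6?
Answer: -495/2 ≈ -247.50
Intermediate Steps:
P = 11 (P = (5 + 6)*1 = 11*1 = 11)
(-(-180)*P)/(-22 + 14) = (-(-180)*11)/(-22 + 14) = -18*(-110)/(-8) = 1980*(-⅛) = -495/2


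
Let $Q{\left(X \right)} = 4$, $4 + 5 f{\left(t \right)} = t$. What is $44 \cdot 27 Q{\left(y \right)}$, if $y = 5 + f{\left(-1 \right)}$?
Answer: $4752$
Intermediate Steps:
$f{\left(t \right)} = - \frac{4}{5} + \frac{t}{5}$
$y = 4$ ($y = 5 + \left(- \frac{4}{5} + \frac{1}{5} \left(-1\right)\right) = 5 - 1 = 4$)
$44 \cdot 27 Q{\left(y \right)} = 44 \cdot 27 \cdot 4 = 1188 \cdot 4 = 4752$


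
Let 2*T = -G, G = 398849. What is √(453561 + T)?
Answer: √1016546/2 ≈ 504.12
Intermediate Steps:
T = -398849/2 (T = (-1*398849)/2 = (½)*(-398849) = -398849/2 ≈ -1.9942e+5)
√(453561 + T) = √(453561 - 398849/2) = √(508273/2) = √1016546/2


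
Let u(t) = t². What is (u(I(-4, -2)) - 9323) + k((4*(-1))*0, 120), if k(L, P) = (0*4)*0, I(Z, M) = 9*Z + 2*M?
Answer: -7723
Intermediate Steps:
I(Z, M) = 2*M + 9*Z
k(L, P) = 0 (k(L, P) = 0*0 = 0)
(u(I(-4, -2)) - 9323) + k((4*(-1))*0, 120) = ((2*(-2) + 9*(-4))² - 9323) + 0 = ((-4 - 36)² - 9323) + 0 = ((-40)² - 9323) + 0 = (1600 - 9323) + 0 = -7723 + 0 = -7723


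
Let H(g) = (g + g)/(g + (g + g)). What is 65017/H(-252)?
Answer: 195051/2 ≈ 97526.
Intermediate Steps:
H(g) = ⅔ (H(g) = (2*g)/(g + 2*g) = (2*g)/((3*g)) = (2*g)*(1/(3*g)) = ⅔)
65017/H(-252) = 65017/(⅔) = 65017*(3/2) = 195051/2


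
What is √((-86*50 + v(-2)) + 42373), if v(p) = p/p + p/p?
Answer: 5*√1523 ≈ 195.13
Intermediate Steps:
v(p) = 2 (v(p) = 1 + 1 = 2)
√((-86*50 + v(-2)) + 42373) = √((-86*50 + 2) + 42373) = √((-4300 + 2) + 42373) = √(-4298 + 42373) = √38075 = 5*√1523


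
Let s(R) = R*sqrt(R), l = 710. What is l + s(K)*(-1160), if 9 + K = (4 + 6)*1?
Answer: -450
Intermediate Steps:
K = 1 (K = -9 + (4 + 6)*1 = -9 + 10*1 = -9 + 10 = 1)
s(R) = R**(3/2)
l + s(K)*(-1160) = 710 + 1**(3/2)*(-1160) = 710 + 1*(-1160) = 710 - 1160 = -450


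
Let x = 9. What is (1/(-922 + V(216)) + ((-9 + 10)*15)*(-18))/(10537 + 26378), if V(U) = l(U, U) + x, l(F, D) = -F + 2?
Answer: -304291/41603205 ≈ -0.0073141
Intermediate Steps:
l(F, D) = 2 - F
V(U) = 11 - U (V(U) = (2 - U) + 9 = 11 - U)
(1/(-922 + V(216)) + ((-9 + 10)*15)*(-18))/(10537 + 26378) = (1/(-922 + (11 - 1*216)) + ((-9 + 10)*15)*(-18))/(10537 + 26378) = (1/(-922 + (11 - 216)) + (1*15)*(-18))/36915 = (1/(-922 - 205) + 15*(-18))*(1/36915) = (1/(-1127) - 270)*(1/36915) = (-1/1127 - 270)*(1/36915) = -304291/1127*1/36915 = -304291/41603205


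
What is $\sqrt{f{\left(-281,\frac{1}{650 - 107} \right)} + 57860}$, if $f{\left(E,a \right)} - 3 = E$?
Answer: $3 \sqrt{6398} \approx 239.96$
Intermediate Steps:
$f{\left(E,a \right)} = 3 + E$
$\sqrt{f{\left(-281,\frac{1}{650 - 107} \right)} + 57860} = \sqrt{\left(3 - 281\right) + 57860} = \sqrt{-278 + 57860} = \sqrt{57582} = 3 \sqrt{6398}$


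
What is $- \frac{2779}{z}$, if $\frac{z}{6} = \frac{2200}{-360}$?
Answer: $\frac{8337}{110} \approx 75.791$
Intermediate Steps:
$z = - \frac{110}{3}$ ($z = 6 \frac{2200}{-360} = 6 \cdot 2200 \left(- \frac{1}{360}\right) = 6 \left(- \frac{55}{9}\right) = - \frac{110}{3} \approx -36.667$)
$- \frac{2779}{z} = - \frac{2779}{- \frac{110}{3}} = \left(-2779\right) \left(- \frac{3}{110}\right) = \frac{8337}{110}$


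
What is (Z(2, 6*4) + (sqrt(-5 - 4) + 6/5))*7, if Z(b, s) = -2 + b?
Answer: 42/5 + 21*I ≈ 8.4 + 21.0*I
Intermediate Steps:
(Z(2, 6*4) + (sqrt(-5 - 4) + 6/5))*7 = ((-2 + 2) + (sqrt(-5 - 4) + 6/5))*7 = (0 + (sqrt(-9) + 6*(1/5)))*7 = (0 + (3*I + 6/5))*7 = (0 + (6/5 + 3*I))*7 = (6/5 + 3*I)*7 = 42/5 + 21*I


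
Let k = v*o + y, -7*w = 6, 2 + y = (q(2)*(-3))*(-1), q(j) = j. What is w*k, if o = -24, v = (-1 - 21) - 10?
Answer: -4632/7 ≈ -661.71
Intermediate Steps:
v = -32 (v = -22 - 10 = -32)
y = 4 (y = -2 + (2*(-3))*(-1) = -2 - 6*(-1) = -2 + 6 = 4)
w = -6/7 (w = -1/7*6 = -6/7 ≈ -0.85714)
k = 772 (k = -32*(-24) + 4 = 768 + 4 = 772)
w*k = -6/7*772 = -4632/7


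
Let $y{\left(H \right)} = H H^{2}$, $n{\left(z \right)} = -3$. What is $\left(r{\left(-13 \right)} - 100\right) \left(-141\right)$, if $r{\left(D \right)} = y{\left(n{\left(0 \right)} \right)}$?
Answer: $17907$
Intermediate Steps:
$y{\left(H \right)} = H^{3}$
$r{\left(D \right)} = -27$ ($r{\left(D \right)} = \left(-3\right)^{3} = -27$)
$\left(r{\left(-13 \right)} - 100\right) \left(-141\right) = \left(-27 - 100\right) \left(-141\right) = \left(-127\right) \left(-141\right) = 17907$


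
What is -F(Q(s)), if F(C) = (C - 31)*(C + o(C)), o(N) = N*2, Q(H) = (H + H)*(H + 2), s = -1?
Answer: -198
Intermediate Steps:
Q(H) = 2*H*(2 + H) (Q(H) = (2*H)*(2 + H) = 2*H*(2 + H))
o(N) = 2*N
F(C) = 3*C*(-31 + C) (F(C) = (C - 31)*(C + 2*C) = (-31 + C)*(3*C) = 3*C*(-31 + C))
-F(Q(s)) = -3*2*(-1)*(2 - 1)*(-31 + 2*(-1)*(2 - 1)) = -3*2*(-1)*1*(-31 + 2*(-1)*1) = -3*(-2)*(-31 - 2) = -3*(-2)*(-33) = -1*198 = -198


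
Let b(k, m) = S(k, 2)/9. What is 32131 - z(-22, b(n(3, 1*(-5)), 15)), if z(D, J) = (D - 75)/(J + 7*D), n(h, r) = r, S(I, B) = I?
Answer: 44693348/1391 ≈ 32130.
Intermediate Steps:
b(k, m) = k/9
z(D, J) = (-75 + D)/(J + 7*D)
32131 - z(-22, b(n(3, 1*(-5)), 15)) = 32131 - (-75 - 22)/((1*(-5))/9 + 7*(-22)) = 32131 - (-97)/((⅑)*(-5) - 154) = 32131 - (-97)/(-5/9 - 154) = 32131 - (-97)/(-1391/9) = 32131 - (-9)*(-97)/1391 = 32131 - 1*873/1391 = 32131 - 873/1391 = 44693348/1391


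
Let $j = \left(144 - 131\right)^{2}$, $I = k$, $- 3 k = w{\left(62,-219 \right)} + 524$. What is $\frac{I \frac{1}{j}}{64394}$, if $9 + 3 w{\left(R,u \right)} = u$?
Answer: $- \frac{224}{16323879} \approx -1.3722 \cdot 10^{-5}$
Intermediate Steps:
$w{\left(R,u \right)} = -3 + \frac{u}{3}$
$k = - \frac{448}{3}$ ($k = - \frac{\left(-3 + \frac{1}{3} \left(-219\right)\right) + 524}{3} = - \frac{\left(-3 - 73\right) + 524}{3} = - \frac{-76 + 524}{3} = \left(- \frac{1}{3}\right) 448 = - \frac{448}{3} \approx -149.33$)
$I = - \frac{448}{3} \approx -149.33$
$j = 169$ ($j = 13^{2} = 169$)
$\frac{I \frac{1}{j}}{64394} = \frac{\left(- \frac{448}{3}\right) \frac{1}{169}}{64394} = \left(- \frac{448}{3}\right) \frac{1}{169} \cdot \frac{1}{64394} = \left(- \frac{448}{507}\right) \frac{1}{64394} = - \frac{224}{16323879}$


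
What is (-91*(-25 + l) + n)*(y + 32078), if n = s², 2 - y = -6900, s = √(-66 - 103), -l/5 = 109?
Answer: 2015304980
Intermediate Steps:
l = -545 (l = -5*109 = -545)
s = 13*I (s = √(-169) = 13*I ≈ 13.0*I)
y = 6902 (y = 2 - 1*(-6900) = 2 + 6900 = 6902)
n = -169 (n = (13*I)² = -169)
(-91*(-25 + l) + n)*(y + 32078) = (-91*(-25 - 545) - 169)*(6902 + 32078) = (-91*(-570) - 169)*38980 = (51870 - 169)*38980 = 51701*38980 = 2015304980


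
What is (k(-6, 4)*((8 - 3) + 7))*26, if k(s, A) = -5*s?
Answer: 9360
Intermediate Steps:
(k(-6, 4)*((8 - 3) + 7))*26 = ((-5*(-6))*((8 - 3) + 7))*26 = (30*(5 + 7))*26 = (30*12)*26 = 360*26 = 9360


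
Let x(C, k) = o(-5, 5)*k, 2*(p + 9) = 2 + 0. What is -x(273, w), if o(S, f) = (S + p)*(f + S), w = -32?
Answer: 0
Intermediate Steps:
p = -8 (p = -9 + (2 + 0)/2 = -9 + (½)*2 = -9 + 1 = -8)
o(S, f) = (-8 + S)*(S + f) (o(S, f) = (S - 8)*(f + S) = (-8 + S)*(S + f))
x(C, k) = 0 (x(C, k) = ((-5)² - 8*(-5) - 8*5 - 5*5)*k = (25 + 40 - 40 - 25)*k = 0*k = 0)
-x(273, w) = -1*0 = 0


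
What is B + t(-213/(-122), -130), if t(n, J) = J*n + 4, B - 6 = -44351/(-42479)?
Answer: -559504154/2591219 ≈ -215.92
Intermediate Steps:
B = 299225/42479 (B = 6 - 44351/(-42479) = 6 - 44351*(-1/42479) = 6 + 44351/42479 = 299225/42479 ≈ 7.0441)
t(n, J) = 4 + J*n
B + t(-213/(-122), -130) = 299225/42479 + (4 - (-27690)/(-122)) = 299225/42479 + (4 - (-27690)*(-1)/122) = 299225/42479 + (4 - 130*213/122) = 299225/42479 + (4 - 13845/61) = 299225/42479 - 13601/61 = -559504154/2591219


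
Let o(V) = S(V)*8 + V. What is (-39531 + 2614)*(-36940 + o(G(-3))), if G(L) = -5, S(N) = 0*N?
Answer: 1363898565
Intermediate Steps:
S(N) = 0
o(V) = V (o(V) = 0*8 + V = 0 + V = V)
(-39531 + 2614)*(-36940 + o(G(-3))) = (-39531 + 2614)*(-36940 - 5) = -36917*(-36945) = 1363898565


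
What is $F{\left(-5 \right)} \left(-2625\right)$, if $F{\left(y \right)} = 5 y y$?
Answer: $-328125$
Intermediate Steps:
$F{\left(y \right)} = 5 y^{2}$
$F{\left(-5 \right)} \left(-2625\right) = 5 \left(-5\right)^{2} \left(-2625\right) = 5 \cdot 25 \left(-2625\right) = 125 \left(-2625\right) = -328125$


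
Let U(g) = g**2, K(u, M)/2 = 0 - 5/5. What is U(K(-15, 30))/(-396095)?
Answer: -4/396095 ≈ -1.0099e-5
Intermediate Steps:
K(u, M) = -2 (K(u, M) = 2*(0 - 5/5) = 2*(0 + (1/5)*(-5)) = 2*(0 - 1) = 2*(-1) = -2)
U(K(-15, 30))/(-396095) = (-2)**2/(-396095) = 4*(-1/396095) = -4/396095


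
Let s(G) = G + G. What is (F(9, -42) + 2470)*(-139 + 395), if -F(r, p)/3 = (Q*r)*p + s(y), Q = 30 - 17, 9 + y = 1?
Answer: 4418560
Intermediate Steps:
y = -8 (y = -9 + 1 = -8)
Q = 13
s(G) = 2*G
F(r, p) = 48 - 39*p*r (F(r, p) = -3*((13*r)*p + 2*(-8)) = -3*(13*p*r - 16) = -3*(-16 + 13*p*r) = 48 - 39*p*r)
(F(9, -42) + 2470)*(-139 + 395) = ((48 - 39*(-42)*9) + 2470)*(-139 + 395) = ((48 + 14742) + 2470)*256 = (14790 + 2470)*256 = 17260*256 = 4418560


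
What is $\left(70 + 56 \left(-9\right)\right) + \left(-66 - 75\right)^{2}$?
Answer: $19447$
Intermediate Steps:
$\left(70 + 56 \left(-9\right)\right) + \left(-66 - 75\right)^{2} = \left(70 - 504\right) + \left(-141\right)^{2} = -434 + 19881 = 19447$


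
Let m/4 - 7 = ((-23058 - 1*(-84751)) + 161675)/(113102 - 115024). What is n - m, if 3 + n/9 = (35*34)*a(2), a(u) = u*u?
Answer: 41563121/961 ≈ 43250.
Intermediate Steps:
a(u) = u²
m = -419828/961 (m = 28 + 4*(((-23058 - 1*(-84751)) + 161675)/(113102 - 115024)) = 28 + 4*(((-23058 + 84751) + 161675)/(-1922)) = 28 + 4*((61693 + 161675)*(-1/1922)) = 28 + 4*(223368*(-1/1922)) = 28 + 4*(-111684/961) = 28 - 446736/961 = -419828/961 ≈ -436.87)
n = 42813 (n = -27 + 9*((35*34)*2²) = -27 + 9*(1190*4) = -27 + 9*4760 = -27 + 42840 = 42813)
n - m = 42813 - 1*(-419828/961) = 42813 + 419828/961 = 41563121/961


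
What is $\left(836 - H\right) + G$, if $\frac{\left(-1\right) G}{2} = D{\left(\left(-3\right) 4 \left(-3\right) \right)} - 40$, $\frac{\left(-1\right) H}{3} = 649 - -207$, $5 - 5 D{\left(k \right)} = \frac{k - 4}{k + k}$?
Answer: $\frac{156698}{45} \approx 3482.2$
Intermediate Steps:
$D{\left(k \right)} = 1 - \frac{-4 + k}{10 k}$ ($D{\left(k \right)} = 1 - \frac{\left(k - 4\right) \frac{1}{k + k}}{5} = 1 - \frac{\left(-4 + k\right) \frac{1}{2 k}}{5} = 1 - \frac{\frac{1}{2} \frac{1}{k} \left(-4 + k\right)}{5} = 1 - \frac{-4 + k}{10 k}$)
$H = -2568$ ($H = - 3 \left(649 - -207\right) = - 3 \left(649 + 207\right) = \left(-3\right) 856 = -2568$)
$G = \frac{3518}{45}$ ($G = - 2 \left(\frac{4 + 9 \left(-3\right) 4 \left(-3\right)}{10 \left(-3\right) 4 \left(-3\right)} - 40\right) = - 2 \left(\frac{4 + 9 \left(\left(-12\right) \left(-3\right)\right)}{10 \left(\left(-12\right) \left(-3\right)\right)} - 40\right) = - 2 \left(\frac{4 + 9 \cdot 36}{10 \cdot 36} - 40\right) = - 2 \left(\frac{1}{10} \cdot \frac{1}{36} \left(4 + 324\right) - 40\right) = - 2 \left(\frac{1}{10} \cdot \frac{1}{36} \cdot 328 - 40\right) = - 2 \left(\frac{41}{45} - 40\right) = \left(-2\right) \left(- \frac{1759}{45}\right) = \frac{3518}{45} \approx 78.178$)
$\left(836 - H\right) + G = \left(836 - -2568\right) + \frac{3518}{45} = \left(836 + 2568\right) + \frac{3518}{45} = 3404 + \frac{3518}{45} = \frac{156698}{45}$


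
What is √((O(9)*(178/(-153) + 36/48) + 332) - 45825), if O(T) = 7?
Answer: I*√473339279/102 ≈ 213.3*I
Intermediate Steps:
√((O(9)*(178/(-153) + 36/48) + 332) - 45825) = √((7*(178/(-153) + 36/48) + 332) - 45825) = √((7*(178*(-1/153) + 36*(1/48)) + 332) - 45825) = √((7*(-178/153 + ¾) + 332) - 45825) = √((7*(-253/612) + 332) - 45825) = √((-1771/612 + 332) - 45825) = √(201413/612 - 45825) = √(-27843487/612) = I*√473339279/102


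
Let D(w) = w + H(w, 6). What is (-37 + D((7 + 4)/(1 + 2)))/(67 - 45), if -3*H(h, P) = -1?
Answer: -3/2 ≈ -1.5000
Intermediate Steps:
H(h, P) = 1/3 (H(h, P) = -1/3*(-1) = 1/3)
D(w) = 1/3 + w (D(w) = w + 1/3 = 1/3 + w)
(-37 + D((7 + 4)/(1 + 2)))/(67 - 45) = (-37 + (1/3 + (7 + 4)/(1 + 2)))/(67 - 45) = (-37 + (1/3 + 11/3))/22 = (-37 + 4)/22 = (1/22)*(-33) = -3/2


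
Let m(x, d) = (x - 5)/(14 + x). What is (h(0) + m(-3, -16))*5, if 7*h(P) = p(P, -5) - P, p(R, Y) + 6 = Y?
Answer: -885/77 ≈ -11.493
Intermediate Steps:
p(R, Y) = -6 + Y
h(P) = -11/7 - P/7 (h(P) = ((-6 - 5) - P)/7 = (-11 - P)/7 = -11/7 - P/7)
m(x, d) = (-5 + x)/(14 + x)
(h(0) + m(-3, -16))*5 = ((-11/7 - ⅐*0) + (-5 - 3)/(14 - 3))*5 = ((-11/7 + 0) - 8/11)*5 = (-11/7 + (1/11)*(-8))*5 = (-11/7 - 8/11)*5 = -177/77*5 = -885/77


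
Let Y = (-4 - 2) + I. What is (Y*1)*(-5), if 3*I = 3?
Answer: 25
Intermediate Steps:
I = 1 (I = (⅓)*3 = 1)
Y = -5 (Y = (-4 - 2) + 1 = -6 + 1 = -5)
(Y*1)*(-5) = -5*1*(-5) = -5*(-5) = 25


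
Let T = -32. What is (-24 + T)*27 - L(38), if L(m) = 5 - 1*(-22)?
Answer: -1539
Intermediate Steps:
L(m) = 27 (L(m) = 5 + 22 = 27)
(-24 + T)*27 - L(38) = (-24 - 32)*27 - 1*27 = -56*27 - 27 = -1512 - 27 = -1539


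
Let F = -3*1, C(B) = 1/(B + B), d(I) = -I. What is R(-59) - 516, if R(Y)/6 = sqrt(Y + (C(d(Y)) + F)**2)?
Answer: -516 + 3*I*sqrt(696907)/59 ≈ -516.0 + 42.448*I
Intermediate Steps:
C(B) = 1/(2*B)
F = -3
R(Y) = 6*sqrt(Y + (-3 - 1/(2*Y))**2) (R(Y) = 6*sqrt(Y + (1/(2*((-Y))) - 3)**2) = 6*sqrt(Y + ((-1/Y)/2 - 3)**2) = 6*sqrt(Y + (-1/(2*Y) - 3)**2) = 6*sqrt(Y + (-3 - 1/(2*Y))**2))
R(-59) - 516 = 3*sqrt(36 + (-59)**(-2) + 4*(-59) + 12/(-59)) - 516 = 3*sqrt(36 + 1/3481 - 236 + 12*(-1/59)) - 516 = 3*sqrt(36 + 1/3481 - 236 - 12/59) - 516 = 3*sqrt(-696907/3481) - 516 = 3*(I*sqrt(696907)/59) - 516 = 3*I*sqrt(696907)/59 - 516 = -516 + 3*I*sqrt(696907)/59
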